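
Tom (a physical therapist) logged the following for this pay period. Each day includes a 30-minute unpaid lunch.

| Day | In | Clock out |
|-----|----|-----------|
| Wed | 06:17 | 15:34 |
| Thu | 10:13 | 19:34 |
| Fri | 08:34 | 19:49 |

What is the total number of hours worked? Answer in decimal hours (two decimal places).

Wed: 06:17–15:34 = 9 h 17 min; less 30 min break → 8 h 47 min
Thu: 10:13–19:34 = 9 h 21 min; less 30 min break → 8 h 51 min
Fri: 08:34–19:49 = 11 h 15 min; less 30 min break → 10 h 45 min
Total: 8 h 47 min + 8 h 51 min + 10 h 45 min = 28 h 23 min.

28.38 hours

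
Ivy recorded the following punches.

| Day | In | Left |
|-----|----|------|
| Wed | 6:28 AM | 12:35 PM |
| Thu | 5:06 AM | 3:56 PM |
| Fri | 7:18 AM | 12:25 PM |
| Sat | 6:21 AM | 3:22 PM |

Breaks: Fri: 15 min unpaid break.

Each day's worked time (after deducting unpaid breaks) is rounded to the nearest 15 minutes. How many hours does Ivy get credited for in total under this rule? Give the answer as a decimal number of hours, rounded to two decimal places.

30.50 hours

Wed: 6:28 AM–12:35 PM = 6 h 7 min → rounds to 6 h 0 min
Thu: 5:06 AM–3:56 PM = 10 h 50 min → rounds to 10 h 45 min
Fri: 7:18 AM–12:25 PM = 5 h 7 min − 15 min = 4 h 52 min → rounds to 4 h 45 min
Sat: 6:21 AM–3:22 PM = 9 h 1 min → rounds to 9 h 0 min
Total credited: 30 h 30 min.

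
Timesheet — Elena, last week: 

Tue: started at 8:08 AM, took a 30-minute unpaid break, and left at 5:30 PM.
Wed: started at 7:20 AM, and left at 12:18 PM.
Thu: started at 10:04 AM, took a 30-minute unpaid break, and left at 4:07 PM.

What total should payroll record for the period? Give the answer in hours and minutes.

Tue: 8:08 AM–5:30 PM = 9 h 22 min; less 30 min break → 8 h 52 min
Wed: 7:20 AM–12:18 PM = 4 h 58 min
Thu: 10:04 AM–4:07 PM = 6 h 3 min; less 30 min break → 5 h 33 min
Total: 8 h 52 min + 4 h 58 min + 5 h 33 min = 19 h 23 min.

19 h 23 min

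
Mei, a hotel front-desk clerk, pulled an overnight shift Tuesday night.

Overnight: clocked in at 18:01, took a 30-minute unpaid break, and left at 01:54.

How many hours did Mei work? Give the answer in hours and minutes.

Overnight: 18:01 → midnight = 5 h 59 min; midnight → 01:54 = 1 h 54 min; span 7 h 53 min; less 30 min break → 7 h 23 min

7 h 23 min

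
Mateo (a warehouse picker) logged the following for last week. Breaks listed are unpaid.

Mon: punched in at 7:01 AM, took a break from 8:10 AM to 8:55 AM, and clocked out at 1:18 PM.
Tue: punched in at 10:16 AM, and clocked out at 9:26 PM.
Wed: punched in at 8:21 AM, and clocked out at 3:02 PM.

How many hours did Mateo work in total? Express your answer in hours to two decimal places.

23.38 hours

Mon: 7:01 AM–1:18 PM = 6 h 17 min; less 45 min break → 5 h 32 min
Tue: 10:16 AM–9:26 PM = 11 h 10 min
Wed: 8:21 AM–3:02 PM = 6 h 41 min
Total: 5 h 32 min + 11 h 10 min + 6 h 41 min = 23 h 23 min.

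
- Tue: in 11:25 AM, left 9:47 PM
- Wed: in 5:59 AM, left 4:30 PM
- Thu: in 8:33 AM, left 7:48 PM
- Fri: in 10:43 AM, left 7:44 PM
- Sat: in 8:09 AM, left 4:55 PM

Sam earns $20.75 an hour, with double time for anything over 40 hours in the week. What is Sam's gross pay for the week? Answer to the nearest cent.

$1241.54

Tue: 11:25 AM–9:47 PM = 10 h 22 min
Wed: 5:59 AM–4:30 PM = 10 h 31 min
Thu: 8:33 AM–7:48 PM = 11 h 15 min
Fri: 10:43 AM–7:44 PM = 9 h 1 min
Sat: 8:09 AM–4:55 PM = 8 h 46 min
Total worked: 49 h 55 min = 2995 min.
Regular 40 h 0 min = 2400 min at $20.75/h; overtime 9 h 55 min = 595 min at $41.50/h.
Pay = (2400 × $20.75 + 595 × $41.50) ÷ 60 = $1241.54.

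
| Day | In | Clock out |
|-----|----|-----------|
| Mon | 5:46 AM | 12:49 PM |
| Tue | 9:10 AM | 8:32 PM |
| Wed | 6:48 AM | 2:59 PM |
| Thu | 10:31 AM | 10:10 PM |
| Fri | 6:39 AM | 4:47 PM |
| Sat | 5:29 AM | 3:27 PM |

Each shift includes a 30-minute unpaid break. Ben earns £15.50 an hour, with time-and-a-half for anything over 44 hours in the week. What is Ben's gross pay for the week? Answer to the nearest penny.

£945.89

Mon: 5:46 AM–12:49 PM = 7 h 3 min; less 30 min break → 6 h 33 min
Tue: 9:10 AM–8:32 PM = 11 h 22 min; less 30 min break → 10 h 52 min
Wed: 6:48 AM–2:59 PM = 8 h 11 min; less 30 min break → 7 h 41 min
Thu: 10:31 AM–10:10 PM = 11 h 39 min; less 30 min break → 11 h 9 min
Fri: 6:39 AM–4:47 PM = 10 h 8 min; less 30 min break → 9 h 38 min
Sat: 5:29 AM–3:27 PM = 9 h 58 min; less 30 min break → 9 h 28 min
Total worked: 55 h 21 min = 3321 min.
Regular 44 h 0 min = 2640 min at £15.50/h; overtime 11 h 21 min = 681 min at £23.25/h.
Pay = (2640 × £15.50 + 681 × £23.25) ÷ 60 = £945.89.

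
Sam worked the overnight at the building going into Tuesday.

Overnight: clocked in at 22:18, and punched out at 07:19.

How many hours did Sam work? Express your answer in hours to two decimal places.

9.02 hours

Overnight: 22:18 → midnight = 1 h 42 min; midnight → 07:19 = 7 h 19 min; span 9 h 1 min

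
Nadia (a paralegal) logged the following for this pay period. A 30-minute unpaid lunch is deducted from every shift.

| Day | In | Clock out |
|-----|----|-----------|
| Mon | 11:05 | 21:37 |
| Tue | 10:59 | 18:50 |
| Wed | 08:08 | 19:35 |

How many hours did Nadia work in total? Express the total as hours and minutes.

Mon: 11:05–21:37 = 10 h 32 min; less 30 min break → 10 h 2 min
Tue: 10:59–18:50 = 7 h 51 min; less 30 min break → 7 h 21 min
Wed: 08:08–19:35 = 11 h 27 min; less 30 min break → 10 h 57 min
Total: 10 h 2 min + 7 h 21 min + 10 h 57 min = 28 h 20 min.

28 h 20 min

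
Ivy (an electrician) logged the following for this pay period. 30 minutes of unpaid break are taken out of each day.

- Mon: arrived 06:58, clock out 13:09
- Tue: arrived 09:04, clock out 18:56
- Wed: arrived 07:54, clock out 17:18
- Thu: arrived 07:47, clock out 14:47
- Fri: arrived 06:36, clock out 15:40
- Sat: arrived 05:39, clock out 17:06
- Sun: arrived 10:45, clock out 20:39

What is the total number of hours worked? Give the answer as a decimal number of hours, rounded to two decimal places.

59.37 hours

Mon: 06:58–13:09 = 6 h 11 min; less 30 min break → 5 h 41 min
Tue: 09:04–18:56 = 9 h 52 min; less 30 min break → 9 h 22 min
Wed: 07:54–17:18 = 9 h 24 min; less 30 min break → 8 h 54 min
Thu: 07:47–14:47 = 7 h 0 min; less 30 min break → 6 h 30 min
Fri: 06:36–15:40 = 9 h 4 min; less 30 min break → 8 h 34 min
Sat: 05:39–17:06 = 11 h 27 min; less 30 min break → 10 h 57 min
Sun: 10:45–20:39 = 9 h 54 min; less 30 min break → 9 h 24 min
Total: 5 h 41 min + 9 h 22 min + 8 h 54 min + 6 h 30 min + 8 h 34 min + 10 h 57 min + 9 h 24 min = 59 h 22 min.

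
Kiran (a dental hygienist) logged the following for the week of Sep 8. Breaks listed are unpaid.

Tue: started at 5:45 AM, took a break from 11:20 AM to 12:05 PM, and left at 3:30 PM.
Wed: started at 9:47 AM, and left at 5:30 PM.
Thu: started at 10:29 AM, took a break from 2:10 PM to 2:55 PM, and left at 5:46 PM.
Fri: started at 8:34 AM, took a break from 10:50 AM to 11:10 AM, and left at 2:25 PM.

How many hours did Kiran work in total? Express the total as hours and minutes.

Tue: 5:45 AM–3:30 PM = 9 h 45 min; less 45 min break → 9 h 0 min
Wed: 9:47 AM–5:30 PM = 7 h 43 min
Thu: 10:29 AM–5:46 PM = 7 h 17 min; less 45 min break → 6 h 32 min
Fri: 8:34 AM–2:25 PM = 5 h 51 min; less 20 min break → 5 h 31 min
Total: 9 h 0 min + 7 h 43 min + 6 h 32 min + 5 h 31 min = 28 h 46 min.

28 h 46 min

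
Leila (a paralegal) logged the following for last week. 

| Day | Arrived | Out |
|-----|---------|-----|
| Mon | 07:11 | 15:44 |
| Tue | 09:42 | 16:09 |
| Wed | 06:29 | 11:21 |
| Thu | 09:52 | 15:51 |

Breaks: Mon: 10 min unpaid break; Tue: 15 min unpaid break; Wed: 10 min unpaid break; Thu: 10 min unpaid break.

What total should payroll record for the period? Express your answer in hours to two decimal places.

25.10 hours

Mon: 07:11–15:44 = 8 h 33 min; less 10 min break → 8 h 23 min
Tue: 09:42–16:09 = 6 h 27 min; less 15 min break → 6 h 12 min
Wed: 06:29–11:21 = 4 h 52 min; less 10 min break → 4 h 42 min
Thu: 09:52–15:51 = 5 h 59 min; less 10 min break → 5 h 49 min
Total: 8 h 23 min + 6 h 12 min + 4 h 42 min + 5 h 49 min = 25 h 6 min.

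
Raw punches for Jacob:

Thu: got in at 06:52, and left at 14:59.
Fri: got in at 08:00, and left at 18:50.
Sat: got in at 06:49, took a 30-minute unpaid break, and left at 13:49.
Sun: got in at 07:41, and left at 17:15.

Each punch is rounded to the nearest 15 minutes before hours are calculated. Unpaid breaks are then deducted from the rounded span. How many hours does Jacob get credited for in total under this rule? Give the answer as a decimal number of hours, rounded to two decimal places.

35.00 hours

Thu: in 06:52→06:45, out 14:59→15:00; 8 h 15 min
Fri: in 08:00→08:00, out 18:50→18:45; 10 h 45 min
Sat: in 06:49→06:45, out 13:49→13:45; 7 h 0 min − 30 min = 6 h 30 min
Sun: in 07:41→07:45, out 17:15→17:15; 9 h 30 min
Total credited: 35 h 0 min.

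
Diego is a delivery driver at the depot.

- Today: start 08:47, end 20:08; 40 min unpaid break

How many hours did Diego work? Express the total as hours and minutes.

10 h 41 min

Today: 08:47–20:08 = 11 h 21 min; less 40 min break → 10 h 41 min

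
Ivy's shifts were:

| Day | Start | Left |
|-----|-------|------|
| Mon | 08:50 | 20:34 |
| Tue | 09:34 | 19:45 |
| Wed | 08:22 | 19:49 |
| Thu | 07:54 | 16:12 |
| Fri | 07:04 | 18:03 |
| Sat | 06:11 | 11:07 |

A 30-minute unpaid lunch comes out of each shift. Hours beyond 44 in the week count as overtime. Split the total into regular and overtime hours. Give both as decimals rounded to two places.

Mon: 08:50–20:34 = 11 h 44 min; less 30 min break → 11 h 14 min
Tue: 09:34–19:45 = 10 h 11 min; less 30 min break → 9 h 41 min
Wed: 08:22–19:49 = 11 h 27 min; less 30 min break → 10 h 57 min
Thu: 07:54–16:12 = 8 h 18 min; less 30 min break → 7 h 48 min
Fri: 07:04–18:03 = 10 h 59 min; less 30 min break → 10 h 29 min
Sat: 06:11–11:07 = 4 h 56 min; less 30 min break → 4 h 26 min
Total worked: 54 h 35 min = 54.58 h.
Threshold 44 h → overtime 10 h 35 min, regular 44 h 0 min.

Regular 44.00 hours, overtime 10.58 hours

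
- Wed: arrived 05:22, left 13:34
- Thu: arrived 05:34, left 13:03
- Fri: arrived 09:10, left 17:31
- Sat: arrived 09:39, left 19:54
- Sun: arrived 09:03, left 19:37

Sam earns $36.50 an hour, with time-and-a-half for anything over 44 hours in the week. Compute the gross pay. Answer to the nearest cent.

Wed: 05:22–13:34 = 8 h 12 min
Thu: 05:34–13:03 = 7 h 29 min
Fri: 09:10–17:31 = 8 h 21 min
Sat: 09:39–19:54 = 10 h 15 min
Sun: 09:03–19:37 = 10 h 34 min
Total worked: 44 h 51 min = 2691 min.
Regular 44 h 0 min = 2640 min at $36.50/h; overtime 0 h 51 min = 51 min at $54.75/h.
Pay = (2640 × $36.50 + 51 × $54.75) ÷ 60 = $1652.54.

$1652.54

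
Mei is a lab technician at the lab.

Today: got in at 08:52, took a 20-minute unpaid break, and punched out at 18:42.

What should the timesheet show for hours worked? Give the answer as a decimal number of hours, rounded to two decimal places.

Today: 08:52–18:42 = 9 h 50 min; less 20 min break → 9 h 30 min

9.50 hours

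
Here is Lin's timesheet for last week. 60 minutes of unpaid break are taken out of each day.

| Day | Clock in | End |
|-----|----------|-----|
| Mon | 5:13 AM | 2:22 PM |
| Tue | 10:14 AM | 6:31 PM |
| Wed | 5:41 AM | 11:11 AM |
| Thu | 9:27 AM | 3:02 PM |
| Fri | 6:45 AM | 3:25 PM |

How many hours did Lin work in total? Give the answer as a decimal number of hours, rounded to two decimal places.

32.18 hours

Mon: 5:13 AM–2:22 PM = 9 h 9 min; less 60 min break → 8 h 9 min
Tue: 10:14 AM–6:31 PM = 8 h 17 min; less 60 min break → 7 h 17 min
Wed: 5:41 AM–11:11 AM = 5 h 30 min; less 60 min break → 4 h 30 min
Thu: 9:27 AM–3:02 PM = 5 h 35 min; less 60 min break → 4 h 35 min
Fri: 6:45 AM–3:25 PM = 8 h 40 min; less 60 min break → 7 h 40 min
Total: 8 h 9 min + 7 h 17 min + 4 h 30 min + 4 h 35 min + 7 h 40 min = 32 h 11 min.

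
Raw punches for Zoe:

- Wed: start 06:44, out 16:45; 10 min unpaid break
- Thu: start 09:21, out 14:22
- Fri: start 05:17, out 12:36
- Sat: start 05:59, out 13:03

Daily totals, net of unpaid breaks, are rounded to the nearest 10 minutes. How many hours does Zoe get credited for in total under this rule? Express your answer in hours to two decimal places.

Wed: 06:44–16:45 = 10 h 1 min − 10 min = 9 h 51 min → rounds to 9 h 50 min
Thu: 09:21–14:22 = 5 h 1 min → rounds to 5 h 0 min
Fri: 05:17–12:36 = 7 h 19 min → rounds to 7 h 20 min
Sat: 05:59–13:03 = 7 h 4 min → rounds to 7 h 0 min
Total credited: 29 h 10 min.

29.17 hours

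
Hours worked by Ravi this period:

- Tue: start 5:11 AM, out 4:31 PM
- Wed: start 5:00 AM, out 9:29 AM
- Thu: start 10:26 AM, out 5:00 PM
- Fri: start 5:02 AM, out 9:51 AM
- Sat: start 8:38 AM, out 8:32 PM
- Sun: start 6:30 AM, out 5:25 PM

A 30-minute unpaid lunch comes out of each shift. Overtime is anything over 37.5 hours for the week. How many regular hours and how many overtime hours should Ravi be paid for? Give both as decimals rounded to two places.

Regular 37.50 hours, overtime 9.52 hours

Tue: 5:11 AM–4:31 PM = 11 h 20 min; less 30 min break → 10 h 50 min
Wed: 5:00 AM–9:29 AM = 4 h 29 min; less 30 min break → 3 h 59 min
Thu: 10:26 AM–5:00 PM = 6 h 34 min; less 30 min break → 6 h 4 min
Fri: 5:02 AM–9:51 AM = 4 h 49 min; less 30 min break → 4 h 19 min
Sat: 8:38 AM–8:32 PM = 11 h 54 min; less 30 min break → 11 h 24 min
Sun: 6:30 AM–5:25 PM = 10 h 55 min; less 30 min break → 10 h 25 min
Total worked: 47 h 1 min = 47.02 h.
Threshold 37.5 h → overtime 9 h 31 min, regular 37 h 30 min.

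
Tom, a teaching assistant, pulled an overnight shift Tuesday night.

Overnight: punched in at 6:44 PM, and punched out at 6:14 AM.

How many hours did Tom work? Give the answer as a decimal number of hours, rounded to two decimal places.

11.50 hours

Overnight: 6:44 PM → midnight = 5 h 16 min; midnight → 6:14 AM = 6 h 14 min; span 11 h 30 min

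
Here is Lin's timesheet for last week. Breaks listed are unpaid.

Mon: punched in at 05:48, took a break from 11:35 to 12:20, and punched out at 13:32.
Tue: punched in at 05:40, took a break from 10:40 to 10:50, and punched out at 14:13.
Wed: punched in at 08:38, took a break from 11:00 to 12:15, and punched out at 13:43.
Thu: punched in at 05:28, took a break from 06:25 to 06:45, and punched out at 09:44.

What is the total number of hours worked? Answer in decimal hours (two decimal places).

23.13 hours

Mon: 05:48–13:32 = 7 h 44 min; less 45 min break → 6 h 59 min
Tue: 05:40–14:13 = 8 h 33 min; less 10 min break → 8 h 23 min
Wed: 08:38–13:43 = 5 h 5 min; less 75 min break → 3 h 50 min
Thu: 05:28–09:44 = 4 h 16 min; less 20 min break → 3 h 56 min
Total: 6 h 59 min + 8 h 23 min + 3 h 50 min + 3 h 56 min = 23 h 8 min.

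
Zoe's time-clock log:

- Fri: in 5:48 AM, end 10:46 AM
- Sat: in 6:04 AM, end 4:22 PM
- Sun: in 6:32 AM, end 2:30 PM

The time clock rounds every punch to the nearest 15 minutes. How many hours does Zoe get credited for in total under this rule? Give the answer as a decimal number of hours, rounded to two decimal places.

Fri: in 5:48 AM→5:45 AM, out 10:46 AM→10:45 AM; 5 h 0 min
Sat: in 6:04 AM→6:00 AM, out 4:22 PM→4:15 PM; 10 h 15 min
Sun: in 6:32 AM→6:30 AM, out 2:30 PM→2:30 PM; 8 h 0 min
Total credited: 23 h 15 min.

23.25 hours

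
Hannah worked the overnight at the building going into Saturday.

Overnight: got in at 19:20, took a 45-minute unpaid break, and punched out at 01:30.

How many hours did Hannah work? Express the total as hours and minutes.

5 h 25 min

Overnight: 19:20 → midnight = 4 h 40 min; midnight → 01:30 = 1 h 30 min; span 6 h 10 min; less 45 min break → 5 h 25 min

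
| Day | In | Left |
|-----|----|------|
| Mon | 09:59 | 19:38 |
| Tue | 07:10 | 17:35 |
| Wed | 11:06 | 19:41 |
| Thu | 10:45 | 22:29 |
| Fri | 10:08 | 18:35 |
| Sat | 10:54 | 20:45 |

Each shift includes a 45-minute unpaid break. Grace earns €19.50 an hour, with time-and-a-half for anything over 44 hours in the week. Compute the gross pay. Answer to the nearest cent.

Mon: 09:59–19:38 = 9 h 39 min; less 45 min break → 8 h 54 min
Tue: 07:10–17:35 = 10 h 25 min; less 45 min break → 9 h 40 min
Wed: 11:06–19:41 = 8 h 35 min; less 45 min break → 7 h 50 min
Thu: 10:45–22:29 = 11 h 44 min; less 45 min break → 10 h 59 min
Fri: 10:08–18:35 = 8 h 27 min; less 45 min break → 7 h 42 min
Sat: 10:54–20:45 = 9 h 51 min; less 45 min break → 9 h 6 min
Total worked: 54 h 11 min = 3251 min.
Regular 44 h 0 min = 2640 min at €19.50/h; overtime 10 h 11 min = 611 min at €29.25/h.
Pay = (2640 × €19.50 + 611 × €29.25) ÷ 60 = €1155.86.

€1155.86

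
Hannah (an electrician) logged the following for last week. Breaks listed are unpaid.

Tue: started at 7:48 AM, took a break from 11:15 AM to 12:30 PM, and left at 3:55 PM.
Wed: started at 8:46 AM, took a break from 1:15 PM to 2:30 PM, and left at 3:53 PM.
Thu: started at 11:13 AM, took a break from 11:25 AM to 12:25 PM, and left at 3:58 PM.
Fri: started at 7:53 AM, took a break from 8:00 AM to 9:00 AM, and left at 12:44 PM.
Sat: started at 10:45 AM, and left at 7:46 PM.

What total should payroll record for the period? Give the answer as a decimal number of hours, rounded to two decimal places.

Tue: 7:48 AM–3:55 PM = 8 h 7 min; less 75 min break → 6 h 52 min
Wed: 8:46 AM–3:53 PM = 7 h 7 min; less 75 min break → 5 h 52 min
Thu: 11:13 AM–3:58 PM = 4 h 45 min; less 60 min break → 3 h 45 min
Fri: 7:53 AM–12:44 PM = 4 h 51 min; less 60 min break → 3 h 51 min
Sat: 10:45 AM–7:46 PM = 9 h 1 min
Total: 6 h 52 min + 5 h 52 min + 3 h 45 min + 3 h 51 min + 9 h 1 min = 29 h 21 min.

29.35 hours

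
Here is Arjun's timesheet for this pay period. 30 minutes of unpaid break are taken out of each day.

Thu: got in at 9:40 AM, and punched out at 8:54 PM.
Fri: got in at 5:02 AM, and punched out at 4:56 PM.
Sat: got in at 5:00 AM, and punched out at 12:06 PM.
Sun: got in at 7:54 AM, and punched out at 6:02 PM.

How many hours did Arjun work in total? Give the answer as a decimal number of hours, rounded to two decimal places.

38.37 hours

Thu: 9:40 AM–8:54 PM = 11 h 14 min; less 30 min break → 10 h 44 min
Fri: 5:02 AM–4:56 PM = 11 h 54 min; less 30 min break → 11 h 24 min
Sat: 5:00 AM–12:06 PM = 7 h 6 min; less 30 min break → 6 h 36 min
Sun: 7:54 AM–6:02 PM = 10 h 8 min; less 30 min break → 9 h 38 min
Total: 10 h 44 min + 11 h 24 min + 6 h 36 min + 9 h 38 min = 38 h 22 min.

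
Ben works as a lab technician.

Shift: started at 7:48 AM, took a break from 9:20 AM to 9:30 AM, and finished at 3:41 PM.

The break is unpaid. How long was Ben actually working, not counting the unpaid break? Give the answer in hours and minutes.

Shift: 7:48 AM–3:41 PM = 7 h 53 min; less 10 min break → 7 h 43 min

7 h 43 min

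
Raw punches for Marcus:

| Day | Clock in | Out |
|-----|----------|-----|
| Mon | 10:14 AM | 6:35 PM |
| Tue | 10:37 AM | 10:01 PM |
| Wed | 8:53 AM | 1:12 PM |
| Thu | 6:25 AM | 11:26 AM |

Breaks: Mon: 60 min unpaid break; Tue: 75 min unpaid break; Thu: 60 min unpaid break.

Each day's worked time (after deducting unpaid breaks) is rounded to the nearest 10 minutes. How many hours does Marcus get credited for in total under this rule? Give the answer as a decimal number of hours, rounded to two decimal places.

25.83 hours

Mon: 10:14 AM–6:35 PM = 8 h 21 min − 60 min = 7 h 21 min → rounds to 7 h 20 min
Tue: 10:37 AM–10:01 PM = 11 h 24 min − 75 min = 10 h 9 min → rounds to 10 h 10 min
Wed: 8:53 AM–1:12 PM = 4 h 19 min → rounds to 4 h 20 min
Thu: 6:25 AM–11:26 AM = 5 h 1 min − 60 min = 4 h 1 min → rounds to 4 h 0 min
Total credited: 25 h 50 min.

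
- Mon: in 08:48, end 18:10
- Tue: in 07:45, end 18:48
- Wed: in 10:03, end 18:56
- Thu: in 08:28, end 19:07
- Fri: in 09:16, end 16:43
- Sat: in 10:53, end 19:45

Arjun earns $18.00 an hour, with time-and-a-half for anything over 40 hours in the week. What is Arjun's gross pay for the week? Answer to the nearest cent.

Mon: 08:48–18:10 = 9 h 22 min
Tue: 07:45–18:48 = 11 h 3 min
Wed: 10:03–18:56 = 8 h 53 min
Thu: 08:28–19:07 = 10 h 39 min
Fri: 09:16–16:43 = 7 h 27 min
Sat: 10:53–19:45 = 8 h 52 min
Total worked: 56 h 16 min = 3376 min.
Regular 40 h 0 min = 2400 min at $18.00/h; overtime 16 h 16 min = 976 min at $27.00/h.
Pay = (2400 × $18.00 + 976 × $27.00) ÷ 60 = $1159.20.

$1159.20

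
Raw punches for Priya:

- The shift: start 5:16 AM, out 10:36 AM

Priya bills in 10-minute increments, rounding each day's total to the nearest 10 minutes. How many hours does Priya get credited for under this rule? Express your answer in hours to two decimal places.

5.33 hours

The shift: 5:16 AM–10:36 AM = 5 h 20 min → rounds to 5 h 20 min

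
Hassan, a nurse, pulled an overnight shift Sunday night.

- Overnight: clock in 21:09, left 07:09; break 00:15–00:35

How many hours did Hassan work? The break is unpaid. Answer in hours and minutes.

9 h 40 min

Overnight: 21:09 → midnight = 2 h 51 min; midnight → 07:09 = 7 h 9 min; span 10 h 0 min; less 20 min break → 9 h 40 min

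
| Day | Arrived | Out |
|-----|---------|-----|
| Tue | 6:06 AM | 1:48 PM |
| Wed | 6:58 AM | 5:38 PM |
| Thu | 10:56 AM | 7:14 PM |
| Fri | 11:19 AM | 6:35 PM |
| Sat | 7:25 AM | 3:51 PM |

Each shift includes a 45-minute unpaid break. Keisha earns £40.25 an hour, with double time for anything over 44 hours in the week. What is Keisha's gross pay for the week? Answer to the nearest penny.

Tue: 6:06 AM–1:48 PM = 7 h 42 min; less 45 min break → 6 h 57 min
Wed: 6:58 AM–5:38 PM = 10 h 40 min; less 45 min break → 9 h 55 min
Thu: 10:56 AM–7:14 PM = 8 h 18 min; less 45 min break → 7 h 33 min
Fri: 11:19 AM–6:35 PM = 7 h 16 min; less 45 min break → 6 h 31 min
Sat: 7:25 AM–3:51 PM = 8 h 26 min; less 45 min break → 7 h 41 min
Total worked: 38 h 37 min = 2317 min.
Regular 38 h 37 min = 2317 min at £40.25/h; overtime 0 h 0 min = 0 min at £80.50/h.
Pay = (2317 × £40.25 + 0 × £80.50) ÷ 60 = £1554.32.

£1554.32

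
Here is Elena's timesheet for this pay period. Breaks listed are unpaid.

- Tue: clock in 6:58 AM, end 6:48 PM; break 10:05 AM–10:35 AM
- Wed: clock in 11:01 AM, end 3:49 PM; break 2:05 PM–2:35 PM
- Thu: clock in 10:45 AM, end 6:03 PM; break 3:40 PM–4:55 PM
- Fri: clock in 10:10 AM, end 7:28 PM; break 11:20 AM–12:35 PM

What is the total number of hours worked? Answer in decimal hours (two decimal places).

29.73 hours

Tue: 6:58 AM–6:48 PM = 11 h 50 min; less 30 min break → 11 h 20 min
Wed: 11:01 AM–3:49 PM = 4 h 48 min; less 30 min break → 4 h 18 min
Thu: 10:45 AM–6:03 PM = 7 h 18 min; less 75 min break → 6 h 3 min
Fri: 10:10 AM–7:28 PM = 9 h 18 min; less 75 min break → 8 h 3 min
Total: 11 h 20 min + 4 h 18 min + 6 h 3 min + 8 h 3 min = 29 h 44 min.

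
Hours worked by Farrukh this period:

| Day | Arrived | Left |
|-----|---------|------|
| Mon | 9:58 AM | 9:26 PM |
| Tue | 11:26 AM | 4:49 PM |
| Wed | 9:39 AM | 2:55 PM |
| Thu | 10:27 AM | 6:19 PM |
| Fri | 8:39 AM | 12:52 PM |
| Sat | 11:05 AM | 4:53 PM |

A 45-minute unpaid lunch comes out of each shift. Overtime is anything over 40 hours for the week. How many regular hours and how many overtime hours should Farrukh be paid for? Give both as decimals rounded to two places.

Mon: 9:58 AM–9:26 PM = 11 h 28 min; less 45 min break → 10 h 43 min
Tue: 11:26 AM–4:49 PM = 5 h 23 min; less 45 min break → 4 h 38 min
Wed: 9:39 AM–2:55 PM = 5 h 16 min; less 45 min break → 4 h 31 min
Thu: 10:27 AM–6:19 PM = 7 h 52 min; less 45 min break → 7 h 7 min
Fri: 8:39 AM–12:52 PM = 4 h 13 min; less 45 min break → 3 h 28 min
Sat: 11:05 AM–4:53 PM = 5 h 48 min; less 45 min break → 5 h 3 min
Total worked: 35 h 30 min = 35.50 h.
Threshold 40 h → overtime 0 h 0 min, regular 35 h 30 min.

Regular 35.50 hours, overtime 0.00 hours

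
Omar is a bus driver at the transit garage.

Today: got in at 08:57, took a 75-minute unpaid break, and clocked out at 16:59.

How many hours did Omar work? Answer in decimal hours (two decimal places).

6.78 hours

Today: 08:57–16:59 = 8 h 2 min; less 75 min break → 6 h 47 min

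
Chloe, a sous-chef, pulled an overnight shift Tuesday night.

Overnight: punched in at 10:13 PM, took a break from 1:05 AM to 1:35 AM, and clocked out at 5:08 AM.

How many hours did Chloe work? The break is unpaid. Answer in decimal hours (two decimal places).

Overnight: 10:13 PM → midnight = 1 h 47 min; midnight → 5:08 AM = 5 h 8 min; span 6 h 55 min; less 30 min break → 6 h 25 min

6.42 hours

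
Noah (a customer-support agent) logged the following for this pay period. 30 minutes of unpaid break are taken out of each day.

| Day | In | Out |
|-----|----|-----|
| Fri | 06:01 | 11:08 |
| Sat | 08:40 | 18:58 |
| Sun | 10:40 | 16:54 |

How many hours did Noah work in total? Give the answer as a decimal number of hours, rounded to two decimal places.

Fri: 06:01–11:08 = 5 h 7 min; less 30 min break → 4 h 37 min
Sat: 08:40–18:58 = 10 h 18 min; less 30 min break → 9 h 48 min
Sun: 10:40–16:54 = 6 h 14 min; less 30 min break → 5 h 44 min
Total: 4 h 37 min + 9 h 48 min + 5 h 44 min = 20 h 9 min.

20.15 hours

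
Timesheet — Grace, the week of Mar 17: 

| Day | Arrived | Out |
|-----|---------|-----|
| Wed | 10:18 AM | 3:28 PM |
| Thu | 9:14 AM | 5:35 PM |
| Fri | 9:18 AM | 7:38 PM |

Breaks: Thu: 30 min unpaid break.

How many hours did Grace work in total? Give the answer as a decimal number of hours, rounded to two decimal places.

23.35 hours

Wed: 10:18 AM–3:28 PM = 5 h 10 min
Thu: 9:14 AM–5:35 PM = 8 h 21 min; less 30 min break → 7 h 51 min
Fri: 9:18 AM–7:38 PM = 10 h 20 min
Total: 5 h 10 min + 7 h 51 min + 10 h 20 min = 23 h 21 min.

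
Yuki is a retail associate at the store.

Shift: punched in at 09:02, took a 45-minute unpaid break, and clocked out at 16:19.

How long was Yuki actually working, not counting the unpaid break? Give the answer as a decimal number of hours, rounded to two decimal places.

Shift: 09:02–16:19 = 7 h 17 min; less 45 min break → 6 h 32 min

6.53 hours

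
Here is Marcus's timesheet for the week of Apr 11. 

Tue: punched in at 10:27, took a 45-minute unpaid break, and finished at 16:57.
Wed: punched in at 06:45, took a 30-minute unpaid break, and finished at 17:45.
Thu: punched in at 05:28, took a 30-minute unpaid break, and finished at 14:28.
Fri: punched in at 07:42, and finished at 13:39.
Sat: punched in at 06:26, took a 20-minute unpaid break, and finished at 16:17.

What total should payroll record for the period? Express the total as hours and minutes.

Tue: 10:27–16:57 = 6 h 30 min; less 45 min break → 5 h 45 min
Wed: 06:45–17:45 = 11 h 0 min; less 30 min break → 10 h 30 min
Thu: 05:28–14:28 = 9 h 0 min; less 30 min break → 8 h 30 min
Fri: 07:42–13:39 = 5 h 57 min
Sat: 06:26–16:17 = 9 h 51 min; less 20 min break → 9 h 31 min
Total: 5 h 45 min + 10 h 30 min + 8 h 30 min + 5 h 57 min + 9 h 31 min = 40 h 13 min.

40 h 13 min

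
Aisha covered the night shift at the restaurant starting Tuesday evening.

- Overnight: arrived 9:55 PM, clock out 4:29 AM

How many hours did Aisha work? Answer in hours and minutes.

Overnight: 9:55 PM → midnight = 2 h 5 min; midnight → 4:29 AM = 4 h 29 min; span 6 h 34 min

6 h 34 min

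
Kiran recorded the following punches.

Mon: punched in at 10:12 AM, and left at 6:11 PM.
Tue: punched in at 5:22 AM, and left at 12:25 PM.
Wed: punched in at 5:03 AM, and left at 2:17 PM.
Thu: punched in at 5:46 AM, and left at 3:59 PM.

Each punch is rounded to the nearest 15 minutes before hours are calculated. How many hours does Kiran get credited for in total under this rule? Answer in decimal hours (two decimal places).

34.75 hours

Mon: in 10:12 AM→10:15 AM, out 6:11 PM→6:15 PM; 8 h 0 min
Tue: in 5:22 AM→5:15 AM, out 12:25 PM→12:30 PM; 7 h 15 min
Wed: in 5:03 AM→5:00 AM, out 2:17 PM→2:15 PM; 9 h 15 min
Thu: in 5:46 AM→5:45 AM, out 3:59 PM→4:00 PM; 10 h 15 min
Total credited: 34 h 45 min.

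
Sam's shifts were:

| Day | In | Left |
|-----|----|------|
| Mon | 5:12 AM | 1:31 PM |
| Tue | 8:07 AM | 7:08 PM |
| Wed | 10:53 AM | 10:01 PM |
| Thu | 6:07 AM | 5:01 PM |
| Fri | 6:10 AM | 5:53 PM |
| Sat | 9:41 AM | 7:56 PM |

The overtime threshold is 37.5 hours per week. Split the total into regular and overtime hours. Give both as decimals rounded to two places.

Mon: 5:12 AM–1:31 PM = 8 h 19 min
Tue: 8:07 AM–7:08 PM = 11 h 1 min
Wed: 10:53 AM–10:01 PM = 11 h 8 min
Thu: 6:07 AM–5:01 PM = 10 h 54 min
Fri: 6:10 AM–5:53 PM = 11 h 43 min
Sat: 9:41 AM–7:56 PM = 10 h 15 min
Total worked: 63 h 20 min = 63.33 h.
Threshold 37.5 h → overtime 25 h 50 min, regular 37 h 30 min.

Regular 37.50 hours, overtime 25.83 hours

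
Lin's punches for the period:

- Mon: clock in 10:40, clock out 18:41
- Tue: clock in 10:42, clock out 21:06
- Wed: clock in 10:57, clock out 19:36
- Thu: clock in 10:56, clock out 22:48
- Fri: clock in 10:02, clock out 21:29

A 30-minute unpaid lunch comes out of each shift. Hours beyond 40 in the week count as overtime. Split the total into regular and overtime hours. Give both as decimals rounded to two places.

Mon: 10:40–18:41 = 8 h 1 min; less 30 min break → 7 h 31 min
Tue: 10:42–21:06 = 10 h 24 min; less 30 min break → 9 h 54 min
Wed: 10:57–19:36 = 8 h 39 min; less 30 min break → 8 h 9 min
Thu: 10:56–22:48 = 11 h 52 min; less 30 min break → 11 h 22 min
Fri: 10:02–21:29 = 11 h 27 min; less 30 min break → 10 h 57 min
Total worked: 47 h 53 min = 47.88 h.
Threshold 40 h → overtime 7 h 53 min, regular 40 h 0 min.

Regular 40.00 hours, overtime 7.88 hours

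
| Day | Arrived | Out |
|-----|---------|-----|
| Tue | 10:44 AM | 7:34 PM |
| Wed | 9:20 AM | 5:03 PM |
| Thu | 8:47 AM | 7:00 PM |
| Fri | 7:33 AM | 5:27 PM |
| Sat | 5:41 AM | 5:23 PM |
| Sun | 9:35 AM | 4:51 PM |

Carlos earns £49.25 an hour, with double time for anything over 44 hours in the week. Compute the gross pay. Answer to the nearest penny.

£3312.88

Tue: 10:44 AM–7:34 PM = 8 h 50 min
Wed: 9:20 AM–5:03 PM = 7 h 43 min
Thu: 8:47 AM–7:00 PM = 10 h 13 min
Fri: 7:33 AM–5:27 PM = 9 h 54 min
Sat: 5:41 AM–5:23 PM = 11 h 42 min
Sun: 9:35 AM–4:51 PM = 7 h 16 min
Total worked: 55 h 38 min = 3338 min.
Regular 44 h 0 min = 2640 min at £49.25/h; overtime 11 h 38 min = 698 min at £98.50/h.
Pay = (2640 × £49.25 + 698 × £98.50) ÷ 60 = £3312.88.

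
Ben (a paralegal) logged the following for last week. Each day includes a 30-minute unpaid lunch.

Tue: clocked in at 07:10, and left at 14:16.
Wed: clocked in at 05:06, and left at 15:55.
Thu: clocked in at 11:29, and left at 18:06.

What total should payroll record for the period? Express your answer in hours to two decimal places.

Tue: 07:10–14:16 = 7 h 6 min; less 30 min break → 6 h 36 min
Wed: 05:06–15:55 = 10 h 49 min; less 30 min break → 10 h 19 min
Thu: 11:29–18:06 = 6 h 37 min; less 30 min break → 6 h 7 min
Total: 6 h 36 min + 10 h 19 min + 6 h 7 min = 23 h 2 min.

23.03 hours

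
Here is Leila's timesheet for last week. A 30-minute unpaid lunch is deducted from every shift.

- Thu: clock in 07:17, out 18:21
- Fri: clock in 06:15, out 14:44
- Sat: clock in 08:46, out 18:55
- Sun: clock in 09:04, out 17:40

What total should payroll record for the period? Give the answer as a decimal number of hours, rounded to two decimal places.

Thu: 07:17–18:21 = 11 h 4 min; less 30 min break → 10 h 34 min
Fri: 06:15–14:44 = 8 h 29 min; less 30 min break → 7 h 59 min
Sat: 08:46–18:55 = 10 h 9 min; less 30 min break → 9 h 39 min
Sun: 09:04–17:40 = 8 h 36 min; less 30 min break → 8 h 6 min
Total: 10 h 34 min + 7 h 59 min + 9 h 39 min + 8 h 6 min = 36 h 18 min.

36.30 hours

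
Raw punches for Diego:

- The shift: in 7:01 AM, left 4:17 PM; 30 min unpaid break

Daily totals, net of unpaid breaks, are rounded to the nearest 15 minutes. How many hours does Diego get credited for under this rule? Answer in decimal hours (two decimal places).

The shift: 7:01 AM–4:17 PM = 9 h 16 min − 30 min = 8 h 46 min → rounds to 8 h 45 min

8.75 hours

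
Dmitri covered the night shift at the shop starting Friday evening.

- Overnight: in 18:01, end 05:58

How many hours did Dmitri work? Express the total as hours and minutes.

11 h 57 min

Overnight: 18:01 → midnight = 5 h 59 min; midnight → 05:58 = 5 h 58 min; span 11 h 57 min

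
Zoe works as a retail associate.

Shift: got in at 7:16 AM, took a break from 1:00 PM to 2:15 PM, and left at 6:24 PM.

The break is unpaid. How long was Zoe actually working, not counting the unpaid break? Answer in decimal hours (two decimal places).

9.88 hours

Shift: 7:16 AM–6:24 PM = 11 h 8 min; less 75 min break → 9 h 53 min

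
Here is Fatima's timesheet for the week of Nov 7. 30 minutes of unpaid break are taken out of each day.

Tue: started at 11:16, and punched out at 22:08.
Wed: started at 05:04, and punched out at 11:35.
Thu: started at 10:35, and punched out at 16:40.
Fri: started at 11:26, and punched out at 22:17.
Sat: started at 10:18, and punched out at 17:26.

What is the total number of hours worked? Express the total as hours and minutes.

38 h 57 min

Tue: 11:16–22:08 = 10 h 52 min; less 30 min break → 10 h 22 min
Wed: 05:04–11:35 = 6 h 31 min; less 30 min break → 6 h 1 min
Thu: 10:35–16:40 = 6 h 5 min; less 30 min break → 5 h 35 min
Fri: 11:26–22:17 = 10 h 51 min; less 30 min break → 10 h 21 min
Sat: 10:18–17:26 = 7 h 8 min; less 30 min break → 6 h 38 min
Total: 10 h 22 min + 6 h 1 min + 5 h 35 min + 10 h 21 min + 6 h 38 min = 38 h 57 min.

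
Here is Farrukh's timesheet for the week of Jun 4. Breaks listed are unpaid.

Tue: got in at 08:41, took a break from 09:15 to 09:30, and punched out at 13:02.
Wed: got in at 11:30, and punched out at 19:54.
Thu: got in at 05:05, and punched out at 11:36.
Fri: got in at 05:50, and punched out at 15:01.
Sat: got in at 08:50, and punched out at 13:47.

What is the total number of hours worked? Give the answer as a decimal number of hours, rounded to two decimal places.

33.15 hours

Tue: 08:41–13:02 = 4 h 21 min; less 15 min break → 4 h 6 min
Wed: 11:30–19:54 = 8 h 24 min
Thu: 05:05–11:36 = 6 h 31 min
Fri: 05:50–15:01 = 9 h 11 min
Sat: 08:50–13:47 = 4 h 57 min
Total: 4 h 6 min + 8 h 24 min + 6 h 31 min + 9 h 11 min + 4 h 57 min = 33 h 9 min.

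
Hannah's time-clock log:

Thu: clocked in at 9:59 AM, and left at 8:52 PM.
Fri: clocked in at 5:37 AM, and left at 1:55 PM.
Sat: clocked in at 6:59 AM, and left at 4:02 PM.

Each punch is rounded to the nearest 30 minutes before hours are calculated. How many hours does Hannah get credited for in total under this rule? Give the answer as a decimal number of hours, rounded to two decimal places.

Thu: in 9:59 AM→10:00 AM, out 8:52 PM→9:00 PM; 11 h 0 min
Fri: in 5:37 AM→5:30 AM, out 1:55 PM→2:00 PM; 8 h 30 min
Sat: in 6:59 AM→7:00 AM, out 4:02 PM→4:00 PM; 9 h 0 min
Total credited: 28 h 30 min.

28.50 hours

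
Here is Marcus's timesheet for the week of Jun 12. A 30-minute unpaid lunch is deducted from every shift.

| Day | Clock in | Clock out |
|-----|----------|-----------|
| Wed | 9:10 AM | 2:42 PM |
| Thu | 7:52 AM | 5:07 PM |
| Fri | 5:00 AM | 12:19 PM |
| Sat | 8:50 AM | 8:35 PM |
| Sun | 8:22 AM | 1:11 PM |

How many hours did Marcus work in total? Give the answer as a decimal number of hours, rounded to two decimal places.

36.17 hours

Wed: 9:10 AM–2:42 PM = 5 h 32 min; less 30 min break → 5 h 2 min
Thu: 7:52 AM–5:07 PM = 9 h 15 min; less 30 min break → 8 h 45 min
Fri: 5:00 AM–12:19 PM = 7 h 19 min; less 30 min break → 6 h 49 min
Sat: 8:50 AM–8:35 PM = 11 h 45 min; less 30 min break → 11 h 15 min
Sun: 8:22 AM–1:11 PM = 4 h 49 min; less 30 min break → 4 h 19 min
Total: 5 h 2 min + 8 h 45 min + 6 h 49 min + 11 h 15 min + 4 h 19 min = 36 h 10 min.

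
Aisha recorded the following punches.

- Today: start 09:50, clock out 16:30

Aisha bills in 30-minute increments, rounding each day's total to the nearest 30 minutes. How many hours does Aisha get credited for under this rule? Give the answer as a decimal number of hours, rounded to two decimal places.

6.50 hours

Today: 09:50–16:30 = 6 h 40 min → rounds to 6 h 30 min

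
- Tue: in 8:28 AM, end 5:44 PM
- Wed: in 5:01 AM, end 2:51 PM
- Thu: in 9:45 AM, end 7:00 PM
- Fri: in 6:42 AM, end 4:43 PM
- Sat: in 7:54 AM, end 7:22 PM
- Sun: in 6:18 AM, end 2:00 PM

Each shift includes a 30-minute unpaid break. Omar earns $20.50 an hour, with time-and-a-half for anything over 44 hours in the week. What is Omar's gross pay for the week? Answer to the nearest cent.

$1225.90

Tue: 8:28 AM–5:44 PM = 9 h 16 min; less 30 min break → 8 h 46 min
Wed: 5:01 AM–2:51 PM = 9 h 50 min; less 30 min break → 9 h 20 min
Thu: 9:45 AM–7:00 PM = 9 h 15 min; less 30 min break → 8 h 45 min
Fri: 6:42 AM–4:43 PM = 10 h 1 min; less 30 min break → 9 h 31 min
Sat: 7:54 AM–7:22 PM = 11 h 28 min; less 30 min break → 10 h 58 min
Sun: 6:18 AM–2:00 PM = 7 h 42 min; less 30 min break → 7 h 12 min
Total worked: 54 h 32 min = 3272 min.
Regular 44 h 0 min = 2640 min at $20.50/h; overtime 10 h 32 min = 632 min at $30.75/h.
Pay = (2640 × $20.50 + 632 × $30.75) ÷ 60 = $1225.90.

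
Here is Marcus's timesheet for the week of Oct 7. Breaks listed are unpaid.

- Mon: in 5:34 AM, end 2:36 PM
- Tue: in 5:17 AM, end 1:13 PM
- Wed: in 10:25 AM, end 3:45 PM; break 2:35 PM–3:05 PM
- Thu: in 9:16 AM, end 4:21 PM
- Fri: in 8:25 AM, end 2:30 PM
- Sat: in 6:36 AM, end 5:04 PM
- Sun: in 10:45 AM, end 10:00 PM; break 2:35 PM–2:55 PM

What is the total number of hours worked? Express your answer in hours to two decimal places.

56.35 hours

Mon: 5:34 AM–2:36 PM = 9 h 2 min
Tue: 5:17 AM–1:13 PM = 7 h 56 min
Wed: 10:25 AM–3:45 PM = 5 h 20 min; less 30 min break → 4 h 50 min
Thu: 9:16 AM–4:21 PM = 7 h 5 min
Fri: 8:25 AM–2:30 PM = 6 h 5 min
Sat: 6:36 AM–5:04 PM = 10 h 28 min
Sun: 10:45 AM–10:00 PM = 11 h 15 min; less 20 min break → 10 h 55 min
Total: 9 h 2 min + 7 h 56 min + 4 h 50 min + 7 h 5 min + 6 h 5 min + 10 h 28 min + 10 h 55 min = 56 h 21 min.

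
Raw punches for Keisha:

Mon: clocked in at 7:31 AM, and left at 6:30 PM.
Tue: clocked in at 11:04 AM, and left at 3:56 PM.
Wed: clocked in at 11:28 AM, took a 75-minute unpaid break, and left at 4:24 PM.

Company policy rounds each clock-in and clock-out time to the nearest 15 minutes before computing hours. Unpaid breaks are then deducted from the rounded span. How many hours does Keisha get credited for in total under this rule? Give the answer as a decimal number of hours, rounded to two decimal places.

Mon: in 7:31 AM→7:30 AM, out 6:30 PM→6:30 PM; 11 h 0 min
Tue: in 11:04 AM→11:00 AM, out 3:56 PM→4:00 PM; 5 h 0 min
Wed: in 11:28 AM→11:30 AM, out 4:24 PM→4:30 PM; 5 h 0 min − 75 min = 3 h 45 min
Total credited: 19 h 45 min.

19.75 hours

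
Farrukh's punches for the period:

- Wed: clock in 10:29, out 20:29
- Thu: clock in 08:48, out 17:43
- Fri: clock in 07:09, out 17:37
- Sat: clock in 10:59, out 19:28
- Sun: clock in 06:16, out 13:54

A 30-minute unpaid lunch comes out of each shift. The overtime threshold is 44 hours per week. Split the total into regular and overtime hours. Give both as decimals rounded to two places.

Wed: 10:29–20:29 = 10 h 0 min; less 30 min break → 9 h 30 min
Thu: 08:48–17:43 = 8 h 55 min; less 30 min break → 8 h 25 min
Fri: 07:09–17:37 = 10 h 28 min; less 30 min break → 9 h 58 min
Sat: 10:59–19:28 = 8 h 29 min; less 30 min break → 7 h 59 min
Sun: 06:16–13:54 = 7 h 38 min; less 30 min break → 7 h 8 min
Total worked: 43 h 0 min = 43.00 h.
Threshold 44 h → overtime 0 h 0 min, regular 43 h 0 min.

Regular 43.00 hours, overtime 0.00 hours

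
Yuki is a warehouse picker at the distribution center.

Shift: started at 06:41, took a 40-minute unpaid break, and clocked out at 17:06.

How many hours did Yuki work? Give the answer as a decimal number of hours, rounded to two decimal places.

9.75 hours

Shift: 06:41–17:06 = 10 h 25 min; less 40 min break → 9 h 45 min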